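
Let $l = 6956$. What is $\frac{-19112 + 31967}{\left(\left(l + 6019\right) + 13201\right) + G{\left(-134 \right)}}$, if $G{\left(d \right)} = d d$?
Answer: $\frac{12855}{44132} \approx 0.29129$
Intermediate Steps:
$G{\left(d \right)} = d^{2}$
$\frac{-19112 + 31967}{\left(\left(l + 6019\right) + 13201\right) + G{\left(-134 \right)}} = \frac{-19112 + 31967}{\left(\left(6956 + 6019\right) + 13201\right) + \left(-134\right)^{2}} = \frac{12855}{\left(12975 + 13201\right) + 17956} = \frac{12855}{26176 + 17956} = \frac{12855}{44132}$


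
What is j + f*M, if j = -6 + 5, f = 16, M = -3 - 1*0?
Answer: -49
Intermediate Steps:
M = -3 (M = -3 + 0 = -3)
j = -1
j + f*M = -1 + 16*(-3) = -1 - 48 = -49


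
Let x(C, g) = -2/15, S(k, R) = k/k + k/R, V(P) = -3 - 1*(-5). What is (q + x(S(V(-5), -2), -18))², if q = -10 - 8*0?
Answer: 23104/225 ≈ 102.68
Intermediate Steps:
V(P) = 2 (V(P) = -3 + 5 = 2)
S(k, R) = 1 + k/R
x(C, g) = -2/15 (x(C, g) = -2*1/15 = -2/15)
q = -10 (q = -10 + 0 = -10)
(q + x(S(V(-5), -2), -18))² = (-10 - 2/15)² = (-152/15)² = 23104/225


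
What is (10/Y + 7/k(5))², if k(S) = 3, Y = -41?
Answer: 66049/15129 ≈ 4.3657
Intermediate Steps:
(10/Y + 7/k(5))² = (10/(-41) + 7/3)² = (10*(-1/41) + 7*(⅓))² = (-10/41 + 7/3)² = (257/123)² = 66049/15129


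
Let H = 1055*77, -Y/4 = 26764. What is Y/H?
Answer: -107056/81235 ≈ -1.3179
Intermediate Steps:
Y = -107056 (Y = -4*26764 = -107056)
H = 81235
Y/H = -107056/81235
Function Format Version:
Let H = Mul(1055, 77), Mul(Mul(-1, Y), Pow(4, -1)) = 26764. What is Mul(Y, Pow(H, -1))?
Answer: Rational(-107056, 81235) ≈ -1.3179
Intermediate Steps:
Y = -107056 (Y = Mul(-4, 26764) = -107056)
H = 81235
Mul(Y, Pow(H, -1)) = Mul(-107056, Pow(81235, -1)) = Mul(-107056, Rational(1, 81235)) = Rational(-107056, 81235)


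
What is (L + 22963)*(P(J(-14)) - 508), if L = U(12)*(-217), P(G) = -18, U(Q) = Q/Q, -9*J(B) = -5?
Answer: -11964396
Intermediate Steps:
J(B) = 5/9 (J(B) = -1/9*(-5) = 5/9)
U(Q) = 1
L = -217 (L = 1*(-217) = -217)
(L + 22963)*(P(J(-14)) - 508) = (-217 + 22963)*(-18 - 508) = 22746*(-526) = -11964396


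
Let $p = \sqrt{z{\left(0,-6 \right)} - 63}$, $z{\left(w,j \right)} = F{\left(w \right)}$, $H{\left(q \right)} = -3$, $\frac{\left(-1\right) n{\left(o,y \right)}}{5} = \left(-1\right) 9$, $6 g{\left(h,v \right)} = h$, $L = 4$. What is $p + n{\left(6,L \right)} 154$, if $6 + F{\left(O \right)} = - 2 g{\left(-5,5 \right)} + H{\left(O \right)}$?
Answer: $6930 + \frac{i \sqrt{633}}{3} \approx 6930.0 + 8.3865 i$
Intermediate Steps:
$g{\left(h,v \right)} = \frac{h}{6}$
$n{\left(o,y \right)} = 45$ ($n{\left(o,y \right)} = - 5 \left(\left(-1\right) 9\right) = \left(-5\right) \left(-9\right) = 45$)
$F{\left(O \right)} = - \frac{22}{3}$ ($F{\left(O \right)} = -6 - \left(3 + 2 \cdot \frac{1}{6} \left(-5\right)\right) = -6 - \frac{4}{3} = - \frac{22}{3}$)
$z{\left(w,j \right)} = - \frac{22}{3}$
$p = \frac{i \sqrt{633}}{3}$ ($p = \sqrt{- \frac{22}{3} - 63} = \sqrt{- \frac{211}{3}} = \frac{i \sqrt{633}}{3} \approx 8.3865 i$)
$p + n{\left(6,L \right)} 154 = \frac{i \sqrt{633}}{3} + 45 \cdot 154 = \frac{i \sqrt{633}}{3} + 6930 = 6930 + \frac{i \sqrt{633}}{3}$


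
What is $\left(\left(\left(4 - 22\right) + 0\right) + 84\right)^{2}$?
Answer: $4356$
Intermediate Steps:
$\left(\left(\left(4 - 22\right) + 0\right) + 84\right)^{2} = \left(\left(-18 + 0\right) + 84\right)^{2} = \left(-18 + 84\right)^{2} = 66^{2} = 4356$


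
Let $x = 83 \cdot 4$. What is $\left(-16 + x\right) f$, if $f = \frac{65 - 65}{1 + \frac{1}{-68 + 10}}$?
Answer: $0$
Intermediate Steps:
$x = 332$
$f = 0$ ($f = \frac{0}{1 + \frac{1}{-58}} = \frac{0}{1 - \frac{1}{58}} = \frac{0}{\frac{57}{58}} = 0 \cdot \frac{58}{57} = 0$)
$\left(-16 + x\right) f = \left(-16 + 332\right) 0 = 316 \cdot 0 = 0$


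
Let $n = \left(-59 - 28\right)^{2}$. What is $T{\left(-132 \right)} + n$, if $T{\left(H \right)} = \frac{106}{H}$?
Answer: $\frac{499501}{66} \approx 7568.2$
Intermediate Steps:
$n = 7569$ ($n = \left(-87\right)^{2} = 7569$)
$T{\left(-132 \right)} + n = \frac{106}{-132} + 7569 = 106 \left(- \frac{1}{132}\right) + 7569 = - \frac{53}{66} + 7569 = \frac{499501}{66}$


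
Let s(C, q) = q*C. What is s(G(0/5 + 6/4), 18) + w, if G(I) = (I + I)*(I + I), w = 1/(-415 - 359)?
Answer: 125387/774 ≈ 162.00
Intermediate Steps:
w = -1/774 (w = 1/(-774) = -1/774 ≈ -0.0012920)
G(I) = 4*I² (G(I) = (2*I)*(2*I) = 4*I²)
s(C, q) = C*q
s(G(0/5 + 6/4), 18) + w = (4*(0/5 + 6/4)²)*18 - 1/774 = (4*(0*(⅕) + 6*(¼))²)*18 - 1/774 = (4*(0 + 3/2)²)*18 - 1/774 = (4*(3/2)²)*18 - 1/774 = (4*(9/4))*18 - 1/774 = 9*18 - 1/774 = 162 - 1/774 = 125387/774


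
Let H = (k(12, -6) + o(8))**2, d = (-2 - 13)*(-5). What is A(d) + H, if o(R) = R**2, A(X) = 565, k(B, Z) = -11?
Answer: 3374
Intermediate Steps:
d = 75 (d = -15*(-5) = 75)
H = 2809 (H = (-11 + 8**2)**2 = (-11 + 64)**2 = 53**2 = 2809)
A(d) + H = 565 + 2809 = 3374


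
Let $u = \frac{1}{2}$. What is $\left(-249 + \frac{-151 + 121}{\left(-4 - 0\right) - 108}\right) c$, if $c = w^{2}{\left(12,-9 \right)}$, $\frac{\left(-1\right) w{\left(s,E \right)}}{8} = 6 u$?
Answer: $- \frac{1002888}{7} \approx -1.4327 \cdot 10^{5}$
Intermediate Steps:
$u = \frac{1}{2} \approx 0.5$
$w{\left(s,E \right)} = -24$ ($w{\left(s,E \right)} = - 8 \cdot 6 \cdot \frac{1}{2} = \left(-8\right) 3 = -24$)
$c = 576$ ($c = \left(-24\right)^{2} = 576$)
$\left(-249 + \frac{-151 + 121}{\left(-4 - 0\right) - 108}\right) c = \left(-249 + \frac{-151 + 121}{\left(-4 - 0\right) - 108}\right) 576 = \left(-249 - \frac{30}{\left(-4 + 0\right) - 108}\right) 576 = \left(-249 - \frac{30}{-4 - 108}\right) 576 = \left(-249 - \frac{30}{-112}\right) 576 = \left(-249 - - \frac{15}{56}\right) 576 = \left(-249 + \frac{15}{56}\right) 576 = \left(- \frac{13929}{56}\right) 576 = - \frac{1002888}{7}$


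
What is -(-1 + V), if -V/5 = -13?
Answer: -64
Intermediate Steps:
V = 65 (V = -5*(-13) = 65)
-(-1 + V) = -(-1 + 65) = -1*64 = -64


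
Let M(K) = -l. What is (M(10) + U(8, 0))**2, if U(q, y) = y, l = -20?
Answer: 400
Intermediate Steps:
M(K) = 20 (M(K) = -1*(-20) = 20)
(M(10) + U(8, 0))**2 = (20 + 0)**2 = 20**2 = 400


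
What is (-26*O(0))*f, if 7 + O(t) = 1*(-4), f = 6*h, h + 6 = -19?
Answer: -42900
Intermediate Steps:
h = -25 (h = -6 - 19 = -25)
f = -150 (f = 6*(-25) = -150)
O(t) = -11 (O(t) = -7 + 1*(-4) = -7 - 4 = -11)
(-26*O(0))*f = -26*(-11)*(-150) = 286*(-150) = -42900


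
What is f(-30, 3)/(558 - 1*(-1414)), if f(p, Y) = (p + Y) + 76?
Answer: 49/1972 ≈ 0.024848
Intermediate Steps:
f(p, Y) = 76 + Y + p (f(p, Y) = (Y + p) + 76 = 76 + Y + p)
f(-30, 3)/(558 - 1*(-1414)) = (76 + 3 - 30)/(558 - 1*(-1414)) = 49/(558 + 1414) = 49/1972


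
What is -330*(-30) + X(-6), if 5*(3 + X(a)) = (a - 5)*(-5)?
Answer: 9908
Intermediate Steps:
X(a) = 2 - a (X(a) = -3 + ((a - 5)*(-5))/5 = -3 + ((-5 + a)*(-5))/5 = -3 + (25 - 5*a)/5 = -3 + (5 - a) = 2 - a)
-330*(-30) + X(-6) = -330*(-30) + (2 - 1*(-6)) = 9900 + (2 + 6) = 9900 + 8 = 9908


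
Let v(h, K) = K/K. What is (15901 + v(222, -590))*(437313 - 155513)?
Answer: 4481183600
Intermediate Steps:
v(h, K) = 1
(15901 + v(222, -590))*(437313 - 155513) = (15901 + 1)*(437313 - 155513) = 15902*281800 = 4481183600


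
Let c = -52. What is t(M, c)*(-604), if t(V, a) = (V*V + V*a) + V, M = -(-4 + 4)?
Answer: 0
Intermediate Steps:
M = 0 (M = -1*0 = 0)
t(V, a) = V + V² + V*a (t(V, a) = (V² + V*a) + V = V + V² + V*a)
t(M, c)*(-604) = (0*(1 + 0 - 52))*(-604) = (0*(-51))*(-604) = 0*(-604) = 0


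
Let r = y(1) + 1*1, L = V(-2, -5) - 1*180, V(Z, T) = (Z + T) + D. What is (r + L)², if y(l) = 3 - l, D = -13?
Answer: 38809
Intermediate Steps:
V(Z, T) = -13 + T + Z (V(Z, T) = (Z + T) - 13 = (T + Z) - 13 = -13 + T + Z)
L = -200 (L = (-13 - 5 - 2) - 1*180 = -20 - 180 = -200)
r = 3 (r = (3 - 1*1) + 1*1 = (3 - 1) + 1 = 2 + 1 = 3)
(r + L)² = (3 - 200)² = (-197)² = 38809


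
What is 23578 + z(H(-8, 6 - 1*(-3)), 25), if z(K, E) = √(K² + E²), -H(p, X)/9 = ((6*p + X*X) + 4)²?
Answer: 23578 + √151807666 ≈ 35899.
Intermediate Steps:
H(p, X) = -9*(4 + X² + 6*p)² (H(p, X) = -9*((6*p + X*X) + 4)² = -9*((6*p + X²) + 4)² = -9*((X² + 6*p) + 4)² = -9*(4 + X² + 6*p)²)
z(K, E) = √(E² + K²)
23578 + z(H(-8, 6 - 1*(-3)), 25) = 23578 + √(25² + (-9*(4 + (6 - 1*(-3))² + 6*(-8))²)²) = 23578 + √(625 + (-9*(4 + (6 + 3)² - 48)²)²) = 23578 + √(625 + (-9*(4 + 9² - 48)²)²) = 23578 + √(625 + (-9*(4 + 81 - 48)²)²) = 23578 + √(625 + (-9*37²)²) = 23578 + √(625 + (-9*1369)²) = 23578 + √(625 + (-12321)²) = 23578 + √(625 + 151807041) = 23578 + √151807666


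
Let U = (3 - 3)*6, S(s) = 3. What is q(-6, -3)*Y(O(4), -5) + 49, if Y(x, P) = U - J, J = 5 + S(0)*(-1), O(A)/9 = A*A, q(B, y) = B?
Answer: 61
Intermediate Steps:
U = 0 (U = 0*6 = 0)
O(A) = 9*A² (O(A) = 9*(A*A) = 9*A²)
J = 2 (J = 5 + 3*(-1) = 5 - 3 = 2)
Y(x, P) = -2 (Y(x, P) = 0 - 1*2 = 0 - 2 = -2)
q(-6, -3)*Y(O(4), -5) + 49 = -6*(-2) + 49 = 12 + 49 = 61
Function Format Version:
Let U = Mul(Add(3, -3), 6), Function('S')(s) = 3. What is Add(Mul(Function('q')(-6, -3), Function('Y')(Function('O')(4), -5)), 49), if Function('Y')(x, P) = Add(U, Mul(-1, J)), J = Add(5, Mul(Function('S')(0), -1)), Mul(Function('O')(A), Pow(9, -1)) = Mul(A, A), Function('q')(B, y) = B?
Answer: 61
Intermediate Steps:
U = 0 (U = Mul(0, 6) = 0)
Function('O')(A) = Mul(9, Pow(A, 2)) (Function('O')(A) = Mul(9, Mul(A, A)) = Mul(9, Pow(A, 2)))
J = 2 (J = Add(5, Mul(3, -1)) = Add(5, -3) = 2)
Function('Y')(x, P) = -2 (Function('Y')(x, P) = Add(0, Mul(-1, 2)) = Add(0, -2) = -2)
Add(Mul(Function('q')(-6, -3), Function('Y')(Function('O')(4), -5)), 49) = Add(Mul(-6, -2), 49) = Add(12, 49) = 61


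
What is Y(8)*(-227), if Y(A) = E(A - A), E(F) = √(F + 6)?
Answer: -227*√6 ≈ -556.03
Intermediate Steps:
E(F) = √(6 + F)
Y(A) = √6 (Y(A) = √(6 + (A - A)) = √(6 + 0) = √6)
Y(8)*(-227) = √6*(-227) = -227*√6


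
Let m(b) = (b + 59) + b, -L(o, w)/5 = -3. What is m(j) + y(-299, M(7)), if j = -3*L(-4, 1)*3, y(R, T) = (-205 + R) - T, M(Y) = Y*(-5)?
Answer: -680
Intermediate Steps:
L(o, w) = 15 (L(o, w) = -5*(-3) = 15)
M(Y) = -5*Y
y(R, T) = -205 + R - T
j = -135 (j = -3*15*3 = -45*3 = -135)
m(b) = 59 + 2*b (m(b) = (59 + b) + b = 59 + 2*b)
m(j) + y(-299, M(7)) = (59 + 2*(-135)) + (-205 - 299 - (-5)*7) = (59 - 270) + (-205 - 299 - 1*(-35)) = -211 + (-205 - 299 + 35) = -211 - 469 = -680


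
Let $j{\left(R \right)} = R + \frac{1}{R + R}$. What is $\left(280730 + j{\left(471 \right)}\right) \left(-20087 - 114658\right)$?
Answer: $- \frac{11897594670845}{314} \approx -3.789 \cdot 10^{10}$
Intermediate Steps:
$j{\left(R \right)} = R + \frac{1}{2 R}$
$\left(280730 + j{\left(471 \right)}\right) \left(-20087 - 114658\right) = \left(280730 + \left(471 + \frac{1}{2 \cdot 471}\right)\right) \left(-20087 - 114658\right) = \left(280730 + \left(471 + \frac{1}{2} \cdot \frac{1}{471}\right)\right) \left(-134745\right) = \left(280730 + \left(471 + \frac{1}{942}\right)\right) \left(-134745\right) = \left(280730 + \frac{443683}{942}\right) \left(-134745\right) = \frac{264891343}{942} \left(-134745\right) = - \frac{11897594670845}{314}$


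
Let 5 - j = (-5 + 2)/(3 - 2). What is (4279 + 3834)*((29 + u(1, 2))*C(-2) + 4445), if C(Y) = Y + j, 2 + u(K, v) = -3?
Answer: 37230557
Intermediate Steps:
u(K, v) = -5 (u(K, v) = -2 - 3 = -5)
j = 8 (j = 5 - (-5 + 2)/(3 - 2) = 5 - (-3)/1 = 5 - (-3) = 5 - 1*(-3) = 5 + 3 = 8)
C(Y) = 8 + Y (C(Y) = Y + 8 = 8 + Y)
(4279 + 3834)*((29 + u(1, 2))*C(-2) + 4445) = (4279 + 3834)*((29 - 5)*(8 - 2) + 4445) = 8113*(24*6 + 4445) = 8113*(144 + 4445) = 8113*4589 = 37230557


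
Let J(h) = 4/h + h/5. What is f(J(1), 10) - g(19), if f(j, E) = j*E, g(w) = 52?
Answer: -10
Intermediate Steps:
J(h) = 4/h + h/5 (J(h) = 4/h + h*(⅕) = 4/h + h/5)
f(j, E) = E*j
f(J(1), 10) - g(19) = 10*(4/1 + (⅕)*1) - 1*52 = 10*(4*1 + ⅕) - 52 = 10*(4 + ⅕) - 52 = 10*(21/5) - 52 = 42 - 52 = -10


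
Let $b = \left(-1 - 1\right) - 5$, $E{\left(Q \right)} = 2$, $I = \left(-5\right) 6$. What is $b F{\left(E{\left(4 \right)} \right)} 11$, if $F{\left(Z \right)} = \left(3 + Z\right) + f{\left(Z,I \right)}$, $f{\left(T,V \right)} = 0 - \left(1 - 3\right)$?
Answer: $-539$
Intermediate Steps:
$I = -30$
$f{\left(T,V \right)} = 2$ ($f{\left(T,V \right)} = 0 - -2 = 0 + 2 = 2$)
$F{\left(Z \right)} = 5 + Z$ ($F{\left(Z \right)} = \left(3 + Z\right) + 2 = 5 + Z$)
$b = -7$ ($b = -2 - 5 = -7$)
$b F{\left(E{\left(4 \right)} \right)} 11 = - 7 \left(5 + 2\right) 11 = - 7 \cdot 7 \cdot 11 = \left(-7\right) 77 = -539$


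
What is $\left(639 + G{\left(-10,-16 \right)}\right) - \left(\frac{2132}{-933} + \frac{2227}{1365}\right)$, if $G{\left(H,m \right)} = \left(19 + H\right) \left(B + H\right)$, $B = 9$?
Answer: $\frac{267721913}{424515} \approx 630.65$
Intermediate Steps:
$G{\left(H,m \right)} = \left(9 + H\right) \left(19 + H\right)$ ($G{\left(H,m \right)} = \left(19 + H\right) \left(9 + H\right) = \left(9 + H\right) \left(19 + H\right)$)
$\left(639 + G{\left(-10,-16 \right)}\right) - \left(\frac{2132}{-933} + \frac{2227}{1365}\right) = \left(639 + \left(171 + \left(-10\right)^{2} + 28 \left(-10\right)\right)\right) - \left(\frac{2132}{-933} + \frac{2227}{1365}\right) = \left(639 + \left(171 + 100 - 280\right)\right) - \left(2132 \left(- \frac{1}{933}\right) + 2227 \cdot \frac{1}{1365}\right) = \left(639 - 9\right) - \left(- \frac{2132}{933} + \frac{2227}{1365}\right) = 630 - - \frac{277463}{424515} = 630 + \frac{277463}{424515} = \frac{267721913}{424515}$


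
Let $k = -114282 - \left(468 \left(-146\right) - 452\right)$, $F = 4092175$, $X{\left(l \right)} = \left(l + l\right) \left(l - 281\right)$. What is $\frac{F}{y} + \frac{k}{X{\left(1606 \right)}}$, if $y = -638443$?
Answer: $- \frac{8722469007943}{1358574781850} \approx -6.4203$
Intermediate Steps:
$X{\left(l \right)} = 2 l \left(-281 + l\right)$
$k = -45502$ ($k = -114282 - \left(-68328 - 452\right) = -114282 - -68780 = -114282 + 68780 = -45502$)
$\frac{F}{y} + \frac{k}{X{\left(1606 \right)}} = \frac{4092175}{-638443} - \frac{45502}{2 \cdot 1606 \left(-281 + 1606\right)} = 4092175 \left(- \frac{1}{638443}\right) - \frac{45502}{2 \cdot 1606 \cdot 1325} = - \frac{4092175}{638443} - \frac{45502}{4255900} = - \frac{4092175}{638443} - \frac{22751}{2127950} = - \frac{8722469007943}{1358574781850}$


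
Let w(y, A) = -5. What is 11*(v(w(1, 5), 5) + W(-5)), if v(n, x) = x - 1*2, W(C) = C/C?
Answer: 44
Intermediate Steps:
W(C) = 1
v(n, x) = -2 + x (v(n, x) = x - 2 = -2 + x)
11*(v(w(1, 5), 5) + W(-5)) = 11*((-2 + 5) + 1) = 11*(3 + 1) = 11*4 = 44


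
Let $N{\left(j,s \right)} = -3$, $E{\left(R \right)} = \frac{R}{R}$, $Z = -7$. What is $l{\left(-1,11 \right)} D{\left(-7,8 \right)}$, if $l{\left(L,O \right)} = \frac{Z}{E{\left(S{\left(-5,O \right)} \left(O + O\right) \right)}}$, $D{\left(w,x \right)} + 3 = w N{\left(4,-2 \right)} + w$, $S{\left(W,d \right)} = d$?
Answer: $-77$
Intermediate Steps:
$E{\left(R \right)} = 1$
$D{\left(w,x \right)} = -3 - 2 w$ ($D{\left(w,x \right)} = -3 + \left(w \left(-3\right) + w\right) = -3 + \left(- 3 w + w\right) = -3 - 2 w$)
$l{\left(L,O \right)} = -7$ ($l{\left(L,O \right)} = - \frac{7}{1} = \left(-7\right) 1 = -7$)
$l{\left(-1,11 \right)} D{\left(-7,8 \right)} = - 7 \left(-3 - -14\right) = - 7 \left(-3 + 14\right) = \left(-7\right) 11 = -77$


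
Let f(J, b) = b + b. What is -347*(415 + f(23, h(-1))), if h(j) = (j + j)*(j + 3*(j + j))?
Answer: -153721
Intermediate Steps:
h(j) = 14*j² (h(j) = (2*j)*(j + 3*(2*j)) = (2*j)*(j + 6*j) = (2*j)*(7*j) = 14*j²)
f(J, b) = 2*b
-347*(415 + f(23, h(-1))) = -347*(415 + 2*(14*(-1)²)) = -347*(415 + 2*(14*1)) = -347*(415 + 2*14) = -347*(415 + 28) = -347*443 = -153721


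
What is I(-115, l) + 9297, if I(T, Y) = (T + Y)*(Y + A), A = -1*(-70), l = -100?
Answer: 15747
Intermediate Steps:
A = 70
I(T, Y) = (70 + Y)*(T + Y) (I(T, Y) = (T + Y)*(Y + 70) = (T + Y)*(70 + Y) = (70 + Y)*(T + Y))
I(-115, l) + 9297 = ((-100)**2 + 70*(-115) + 70*(-100) - 115*(-100)) + 9297 = (10000 - 8050 - 7000 + 11500) + 9297 = 6450 + 9297 = 15747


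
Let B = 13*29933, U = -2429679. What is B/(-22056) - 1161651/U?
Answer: -5196820255/302762712 ≈ -17.165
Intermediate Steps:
B = 389129
B/(-22056) - 1161651/U = 389129/(-22056) - 1161651/(-2429679) = 389129*(-1/22056) - 1161651*(-1/2429679) = -389129/22056 + 6563/13727 = -5196820255/302762712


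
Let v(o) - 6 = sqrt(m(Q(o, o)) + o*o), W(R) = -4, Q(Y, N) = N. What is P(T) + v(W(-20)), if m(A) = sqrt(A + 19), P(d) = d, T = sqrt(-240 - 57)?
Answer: 6 + sqrt(16 + sqrt(15)) + 3*I*sqrt(33) ≈ 10.458 + 17.234*I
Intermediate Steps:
T = 3*I*sqrt(33) (T = sqrt(-297) = 3*I*sqrt(33) ≈ 17.234*I)
m(A) = sqrt(19 + A)
v(o) = 6 + sqrt(o**2 + sqrt(19 + o)) (v(o) = 6 + sqrt(sqrt(19 + o) + o*o) = 6 + sqrt(sqrt(19 + o) + o**2) = 6 + sqrt(o**2 + sqrt(19 + o)))
P(T) + v(W(-20)) = 3*I*sqrt(33) + (6 + sqrt((-4)**2 + sqrt(19 - 4))) = 3*I*sqrt(33) + (6 + sqrt(16 + sqrt(15))) = 6 + sqrt(16 + sqrt(15)) + 3*I*sqrt(33)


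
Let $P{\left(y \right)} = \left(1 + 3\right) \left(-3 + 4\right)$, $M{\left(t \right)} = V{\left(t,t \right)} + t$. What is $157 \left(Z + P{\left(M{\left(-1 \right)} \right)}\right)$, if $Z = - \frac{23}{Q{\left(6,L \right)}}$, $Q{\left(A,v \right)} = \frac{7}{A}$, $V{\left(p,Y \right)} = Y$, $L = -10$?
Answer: $- \frac{17270}{7} \approx -2467.1$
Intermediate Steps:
$M{\left(t \right)} = 2 t$ ($M{\left(t \right)} = t + t = 2 t$)
$P{\left(y \right)} = 4$ ($P{\left(y \right)} = 4 \cdot 1 = 4$)
$Z = - \frac{138}{7}$ ($Z = - \frac{23}{7 \cdot \frac{1}{6}} = - \frac{23}{\frac{7}{6}} = \left(-23\right) \frac{6}{7} = - \frac{138}{7} \approx -19.714$)
$157 \left(Z + P{\left(M{\left(-1 \right)} \right)}\right) = 157 \left(- \frac{138}{7} + 4\right) = 157 \left(- \frac{110}{7}\right) = - \frac{17270}{7}$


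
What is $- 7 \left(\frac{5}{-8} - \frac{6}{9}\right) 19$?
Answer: $\frac{4123}{24} \approx 171.79$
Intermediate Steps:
$- 7 \left(\frac{5}{-8} - \frac{6}{9}\right) 19 = - 7 \left(5 \left(- \frac{1}{8}\right) - \frac{2}{3}\right) 19 = - 7 \left(- \frac{5}{8} - \frac{2}{3}\right) 19 = \left(-7\right) \left(- \frac{31}{24}\right) 19 = \frac{217}{24} \cdot 19 = \frac{4123}{24}$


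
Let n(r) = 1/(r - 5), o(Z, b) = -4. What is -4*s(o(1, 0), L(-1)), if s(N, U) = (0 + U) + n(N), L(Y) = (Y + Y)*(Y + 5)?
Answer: 292/9 ≈ 32.444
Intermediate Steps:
n(r) = 1/(-5 + r)
L(Y) = 2*Y*(5 + Y) (L(Y) = (2*Y)*(5 + Y) = 2*Y*(5 + Y))
s(N, U) = U + 1/(-5 + N) (s(N, U) = (0 + U) + 1/(-5 + N) = U + 1/(-5 + N))
-4*s(o(1, 0), L(-1)) = -4*(1 + (2*(-1)*(5 - 1))*(-5 - 4))/(-5 - 4) = -4*(1 + (2*(-1)*4)*(-9))/(-9) = -(-4)*(1 - 8*(-9))/9 = -(-4)*(1 + 72)/9 = -(-4)*73/9 = -4*(-73/9) = 292/9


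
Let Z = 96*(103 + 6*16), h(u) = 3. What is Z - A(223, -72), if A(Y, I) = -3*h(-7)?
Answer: 19113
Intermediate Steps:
A(Y, I) = -9 (A(Y, I) = -3*3 = -9)
Z = 19104 (Z = 96*(103 + 96) = 96*199 = 19104)
Z - A(223, -72) = 19104 - 1*(-9) = 19104 + 9 = 19113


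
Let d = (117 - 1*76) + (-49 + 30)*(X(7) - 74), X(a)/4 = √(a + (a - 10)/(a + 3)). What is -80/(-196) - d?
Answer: -70883/49 + 38*√670/5 ≈ -1249.9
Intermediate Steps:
X(a) = 4*√(a + (-10 + a)/(3 + a)) (X(a) = 4*√(a + (a - 10)/(a + 3)) = 4*√(a + (-10 + a)/(3 + a)))
d = 1447 - 38*√670/5 (d = (117 - 1*76) + (-49 + 30)*(4*√((-10 + 7 + 7*(3 + 7))/(3 + 7)) - 74) = (117 - 76) - 19*(4*√((-10 + 7 + 7*10)/10) - 74) = 41 - 19*(4*√((-10 + 7 + 70)/10) - 74) = 41 - 19*(4*√((⅒)*67) - 74) = 41 - 19*(4*√(67/10) - 74) = 41 - 19*(4*(√670/10) - 74) = 41 - 19*(2*√670/5 - 74) = 41 - 19*(-74 + 2*√670/5) = 41 + (1406 - 38*√670/5) = 1447 - 38*√670/5 ≈ 1250.3)
-80/(-196) - d = -80/(-196) - (1447 - 38*√670/5) = -80*(-1/196) + (-1447 + 38*√670/5) = 20/49 + (-1447 + 38*√670/5) = -70883/49 + 38*√670/5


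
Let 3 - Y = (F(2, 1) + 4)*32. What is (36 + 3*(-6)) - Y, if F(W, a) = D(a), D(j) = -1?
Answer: 111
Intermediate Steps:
F(W, a) = -1
Y = -93 (Y = 3 - (-1 + 4)*32 = 3 - 3*32 = 3 - 1*96 = 3 - 96 = -93)
(36 + 3*(-6)) - Y = (36 + 3*(-6)) - 1*(-93) = (36 - 18) + 93 = 18 + 93 = 111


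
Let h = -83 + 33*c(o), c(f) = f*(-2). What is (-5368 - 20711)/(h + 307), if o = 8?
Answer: 26079/304 ≈ 85.786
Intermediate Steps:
c(f) = -2*f
h = -611 (h = -83 + 33*(-2*8) = -83 + 33*(-16) = -83 - 528 = -611)
(-5368 - 20711)/(h + 307) = (-5368 - 20711)/(-611 + 307) = -26079/(-304) = -26079*(-1/304) = 26079/304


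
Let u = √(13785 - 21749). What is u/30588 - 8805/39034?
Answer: -8805/39034 + I*√1991/15294 ≈ -0.22557 + 0.0029175*I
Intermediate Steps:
u = 2*I*√1991 (u = √(-7964) = 2*I*√1991 ≈ 89.241*I)
u/30588 - 8805/39034 = (2*I*√1991)/30588 - 8805/39034 = (2*I*√1991)*(1/30588) - 8805*1/39034 = I*√1991/15294 - 8805/39034 = -8805/39034 + I*√1991/15294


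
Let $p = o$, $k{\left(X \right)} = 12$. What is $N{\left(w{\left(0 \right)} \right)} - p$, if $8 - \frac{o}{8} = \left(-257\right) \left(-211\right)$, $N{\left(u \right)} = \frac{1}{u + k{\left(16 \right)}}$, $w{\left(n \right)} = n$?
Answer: $\frac{5205025}{12} \approx 4.3375 \cdot 10^{5}$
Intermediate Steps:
$N{\left(u \right)} = \frac{1}{12 + u}$ ($N{\left(u \right)} = \frac{1}{u + 12} = \frac{1}{12 + u}$)
$o = -433752$ ($o = 64 - 8 \left(\left(-257\right) \left(-211\right)\right) = 64 - 433816 = -433752$)
$p = -433752$
$N{\left(w{\left(0 \right)} \right)} - p = \frac{1}{12 + 0} - -433752 = \frac{1}{12} + 433752 = \frac{5205025}{12}$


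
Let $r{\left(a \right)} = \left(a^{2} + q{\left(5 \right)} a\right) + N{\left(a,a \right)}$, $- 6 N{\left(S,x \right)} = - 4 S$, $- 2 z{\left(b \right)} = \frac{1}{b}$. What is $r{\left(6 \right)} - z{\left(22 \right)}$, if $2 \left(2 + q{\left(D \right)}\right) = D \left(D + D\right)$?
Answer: $\frac{7833}{44} \approx 178.02$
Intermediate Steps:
$z{\left(b \right)} = - \frac{1}{2 b}$
$N{\left(S,x \right)} = \frac{2 S}{3}$ ($N{\left(S,x \right)} = - \frac{\left(-4\right) S}{6} = \frac{2 S}{3}$)
$q{\left(D \right)} = -2 + D^{2}$ ($q{\left(D \right)} = -2 + \frac{D \left(D + D\right)}{2} = -2 + \frac{D 2 D}{2} = -2 + \frac{2 D^{2}}{2} = -2 + D^{2}$)
$r{\left(a \right)} = a^{2} + \frac{71 a}{3}$ ($r{\left(a \right)} = \left(a^{2} + \left(-2 + 5^{2}\right) a\right) + \frac{2 a}{3} = \left(a^{2} + \left(-2 + 25\right) a\right) + \frac{2 a}{3} = \left(a^{2} + 23 a\right) + \frac{2 a}{3} = a^{2} + \frac{71 a}{3}$)
$r{\left(6 \right)} - z{\left(22 \right)} = \frac{1}{3} \cdot 6 \left(71 + 3 \cdot 6\right) - - \frac{1}{2 \cdot 22} = \frac{1}{3} \cdot 6 \left(71 + 18\right) - \left(- \frac{1}{2}\right) \frac{1}{22} = \frac{1}{3} \cdot 6 \cdot 89 - - \frac{1}{44} = 178 + \frac{1}{44} = \frac{7833}{44}$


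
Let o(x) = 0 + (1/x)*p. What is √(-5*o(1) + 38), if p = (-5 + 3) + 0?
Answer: 4*√3 ≈ 6.9282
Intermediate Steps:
p = -2 (p = -2 + 0 = -2)
o(x) = -2/x (o(x) = 0 + (1/x)*(-2) = 0 - 2/x = -2/x)
√(-5*o(1) + 38) = √(-(-10)/1 + 38) = √(-(-10) + 38) = √(-5*(-2) + 38) = √(10 + 38) = √48 = 4*√3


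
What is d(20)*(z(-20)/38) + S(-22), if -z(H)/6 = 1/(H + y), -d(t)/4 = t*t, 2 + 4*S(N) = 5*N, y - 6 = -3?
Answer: -13844/323 ≈ -42.861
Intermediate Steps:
y = 3 (y = 6 - 3 = 3)
S(N) = -½ + 5*N/4 (S(N) = -½ + (5*N)/4 = -½ + 5*N/4)
d(t) = -4*t² (d(t) = -4*t*t = -4*t²)
z(H) = -6/(3 + H) (z(H) = -6/(H + 3) = -6/(3 + H))
d(20)*(z(-20)/38) + S(-22) = (-4*20²)*(-6/(3 - 20)/38) + (-½ + (5/4)*(-22)) = (-4*400)*(-6/(-17)*(1/38)) + (-½ - 55/2) = -1600*(-6*(-1/17))/38 - 28 = -9600/(17*38) - 28 = -1600*3/323 - 28 = -4800/323 - 28 = -13844/323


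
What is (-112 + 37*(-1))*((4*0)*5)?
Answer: 0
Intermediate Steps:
(-112 + 37*(-1))*((4*0)*5) = (-112 - 37)*(0*5) = -149*0 = 0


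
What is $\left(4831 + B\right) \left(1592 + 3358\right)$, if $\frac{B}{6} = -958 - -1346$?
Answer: $35437050$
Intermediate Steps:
$B = 2328$ ($B = 6 \left(-958 - -1346\right) = 6 \left(-958 + 1346\right) = 6 \cdot 388 = 2328$)
$\left(4831 + B\right) \left(1592 + 3358\right) = \left(4831 + 2328\right) \left(1592 + 3358\right) = 7159 \cdot 4950 = 35437050$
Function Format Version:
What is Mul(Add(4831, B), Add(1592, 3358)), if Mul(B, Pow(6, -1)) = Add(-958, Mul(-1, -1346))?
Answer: 35437050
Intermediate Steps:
B = 2328 (B = Mul(6, Add(-958, Mul(-1, -1346))) = Mul(6, Add(-958, 1346)) = Mul(6, 388) = 2328)
Mul(Add(4831, B), Add(1592, 3358)) = Mul(Add(4831, 2328), Add(1592, 3358)) = Mul(7159, 4950) = 35437050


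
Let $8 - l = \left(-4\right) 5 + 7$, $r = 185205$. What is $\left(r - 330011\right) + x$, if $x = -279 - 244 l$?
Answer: $-150209$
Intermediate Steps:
$l = 21$ ($l = 8 - \left(\left(-4\right) 5 + 7\right) = 8 - \left(-20 + 7\right) = 8 - -13 = 8 + 13 = 21$)
$x = -5403$ ($x = -279 - 5124 = -5403$)
$\left(r - 330011\right) + x = \left(185205 - 330011\right) - 5403 = -144806 - 5403 = -150209$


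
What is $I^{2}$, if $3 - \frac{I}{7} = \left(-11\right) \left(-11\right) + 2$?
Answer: $705600$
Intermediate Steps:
$I = -840$ ($I = 21 - 7 \left(\left(-11\right) \left(-11\right) + 2\right) = 21 - 7 \left(121 + 2\right) = 21 - 861 = -840$)
$I^{2} = \left(-840\right)^{2} = 705600$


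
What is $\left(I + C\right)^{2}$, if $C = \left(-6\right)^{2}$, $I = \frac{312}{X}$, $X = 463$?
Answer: $\frac{288320400}{214369} \approx 1345.0$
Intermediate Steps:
$I = \frac{312}{463} \approx 0.67387$
$C = 36$
$\left(I + C\right)^{2} = \left(\frac{312}{463} + 36\right)^{2} = \left(\frac{16980}{463}\right)^{2} = \frac{288320400}{214369}$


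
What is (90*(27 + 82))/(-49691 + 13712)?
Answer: -3270/11993 ≈ -0.27266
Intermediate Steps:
(90*(27 + 82))/(-49691 + 13712) = (90*109)/(-35979) = 9810*(-1/35979) = -3270/11993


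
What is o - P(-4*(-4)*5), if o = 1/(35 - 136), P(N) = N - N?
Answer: -1/101 ≈ -0.0099010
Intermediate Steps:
P(N) = 0
o = -1/101 (o = 1/(-101) = -1/101 ≈ -0.0099010)
o - P(-4*(-4)*5) = -1/101 - 1*0 = -1/101 + 0 = -1/101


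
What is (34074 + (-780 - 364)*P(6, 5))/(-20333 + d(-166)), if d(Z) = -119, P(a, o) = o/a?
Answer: -49681/30678 ≈ -1.6194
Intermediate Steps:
(34074 + (-780 - 364)*P(6, 5))/(-20333 + d(-166)) = (34074 + (-780 - 364)*(5/6))/(-20333 - 119) = (34074 - 5720/6)/(-20452) = (34074 - 1144*⅚)*(-1/20452) = (34074 - 2860/3)*(-1/20452) = (99362/3)*(-1/20452) = -49681/30678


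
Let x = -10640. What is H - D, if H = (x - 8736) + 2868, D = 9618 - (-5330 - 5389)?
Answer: -36845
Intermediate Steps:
D = 20337 (D = 9618 - 1*(-10719) = 9618 + 10719 = 20337)
H = -16508 (H = (-10640 - 8736) + 2868 = -19376 + 2868 = -16508)
H - D = -16508 - 1*20337 = -16508 - 20337 = -36845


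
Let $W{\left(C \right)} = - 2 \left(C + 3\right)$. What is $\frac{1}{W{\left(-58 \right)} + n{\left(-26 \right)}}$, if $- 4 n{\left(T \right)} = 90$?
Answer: $\frac{2}{175} \approx 0.011429$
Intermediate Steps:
$W{\left(C \right)} = -6 - 2 C$ ($W{\left(C \right)} = - 2 \left(3 + C\right) = -6 - 2 C$)
$n{\left(T \right)} = - \frac{45}{2}$ ($n{\left(T \right)} = \left(- \frac{1}{4}\right) 90 = - \frac{45}{2}$)
$\frac{1}{W{\left(-58 \right)} + n{\left(-26 \right)}} = \frac{1}{\left(-6 - -116\right) - \frac{45}{2}} = \frac{1}{\left(-6 + 116\right) - \frac{45}{2}} = \frac{1}{110 - \frac{45}{2}} = \frac{1}{\frac{175}{2}} = \frac{2}{175}$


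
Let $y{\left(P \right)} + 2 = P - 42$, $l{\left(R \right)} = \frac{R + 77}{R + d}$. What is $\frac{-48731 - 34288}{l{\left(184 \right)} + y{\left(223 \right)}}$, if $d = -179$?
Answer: $- \frac{415095}{1156} \approx -359.08$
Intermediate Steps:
$l{\left(R \right)} = \frac{77 + R}{-179 + R}$ ($l{\left(R \right)} = \frac{R + 77}{R - 179} = \frac{77 + R}{-179 + R}$)
$y{\left(P \right)} = -44 + P$ ($y{\left(P \right)} = -2 + \left(P - 42\right) = -2 + \left(-42 + P\right) = -44 + P$)
$\frac{-48731 - 34288}{l{\left(184 \right)} + y{\left(223 \right)}} = \frac{-48731 - 34288}{\frac{77 + 184}{-179 + 184} + \left(-44 + 223\right)} = - \frac{83019}{\frac{1}{5} \cdot 261 + 179} = - \frac{83019}{\frac{261}{5} + 179} = - \frac{83019}{\frac{1156}{5}} = \left(-83019\right) \frac{5}{1156} = - \frac{415095}{1156}$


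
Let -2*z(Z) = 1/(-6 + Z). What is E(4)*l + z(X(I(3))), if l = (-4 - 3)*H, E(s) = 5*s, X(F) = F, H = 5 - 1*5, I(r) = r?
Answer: ⅙ ≈ 0.16667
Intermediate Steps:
H = 0 (H = 5 - 5 = 0)
z(Z) = -1/(2*(-6 + Z))
l = 0 (l = (-4 - 3)*0 = -7*0 = 0)
E(4)*l + z(X(I(3))) = (5*4)*0 - 1/(-12 + 2*3) = 20*0 - 1/(-12 + 6) = 0 - 1/(-6) = 0 - 1*(-⅙) = 0 + ⅙ = ⅙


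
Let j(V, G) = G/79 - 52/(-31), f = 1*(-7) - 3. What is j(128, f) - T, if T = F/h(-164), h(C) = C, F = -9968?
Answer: -5947190/100409 ≈ -59.230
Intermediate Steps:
f = -10 (f = -7 - 3 = -10)
j(V, G) = 52/31 + G/79 (j(V, G) = G*(1/79) - 52*(-1/31) = G/79 + 52/31 = 52/31 + G/79)
T = 2492/41 (T = -9968/(-164) = -9968*(-1/164) = 2492/41 ≈ 60.781)
j(128, f) - T = (52/31 + (1/79)*(-10)) - 1*2492/41 = (52/31 - 10/79) - 2492/41 = 3798/2449 - 2492/41 = -5947190/100409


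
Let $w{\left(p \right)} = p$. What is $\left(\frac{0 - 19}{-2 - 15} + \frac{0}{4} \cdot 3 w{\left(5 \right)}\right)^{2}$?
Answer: $\frac{361}{289} \approx 1.2491$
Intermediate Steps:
$\left(\frac{0 - 19}{-2 - 15} + \frac{0}{4} \cdot 3 w{\left(5 \right)}\right)^{2} = \left(\frac{0 - 19}{-2 - 15} + \frac{0}{4} \cdot 3 \cdot 5\right)^{2} = \left(- \frac{19}{-17} + 0 \cdot \frac{1}{4} \cdot 3 \cdot 5\right)^{2} = \left(\left(-19\right) \left(- \frac{1}{17}\right) + 0 \cdot 3 \cdot 5\right)^{2} = \left(\frac{19}{17} + 0 \cdot 5\right)^{2} = \left(\frac{19}{17} + 0\right)^{2} = \left(\frac{19}{17}\right)^{2} = \frac{361}{289}$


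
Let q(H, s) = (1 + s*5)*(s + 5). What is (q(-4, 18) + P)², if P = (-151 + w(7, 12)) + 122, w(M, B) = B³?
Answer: 14379264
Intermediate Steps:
q(H, s) = (1 + 5*s)*(5 + s)
P = 1699 (P = (-151 + 12³) + 122 = (-151 + 1728) + 122 = 1577 + 122 = 1699)
(q(-4, 18) + P)² = ((5 + 5*18² + 26*18) + 1699)² = ((5 + 5*324 + 468) + 1699)² = ((5 + 1620 + 468) + 1699)² = (2093 + 1699)² = 3792² = 14379264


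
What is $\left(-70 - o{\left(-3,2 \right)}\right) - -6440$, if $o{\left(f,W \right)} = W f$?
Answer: $6376$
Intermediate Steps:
$\left(-70 - o{\left(-3,2 \right)}\right) - -6440 = \left(-70 - 2 \left(-3\right)\right) - -6440 = \left(-70 - -6\right) + 6440 = \left(-70 + 6\right) + 6440 = -64 + 6440 = 6376$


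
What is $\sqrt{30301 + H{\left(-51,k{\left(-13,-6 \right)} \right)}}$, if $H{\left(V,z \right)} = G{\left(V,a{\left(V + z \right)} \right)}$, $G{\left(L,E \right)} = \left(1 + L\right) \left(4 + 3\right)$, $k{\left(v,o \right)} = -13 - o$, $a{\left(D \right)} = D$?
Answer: $\sqrt{29951} \approx 173.06$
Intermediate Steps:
$G{\left(L,E \right)} = 7 + 7 L$ ($G{\left(L,E \right)} = \left(1 + L\right) 7 = 7 + 7 L$)
$H{\left(V,z \right)} = 7 + 7 V$
$\sqrt{30301 + H{\left(-51,k{\left(-13,-6 \right)} \right)}} = \sqrt{30301 + \left(7 + 7 \left(-51\right)\right)} = \sqrt{30301 + \left(7 - 357\right)} = \sqrt{30301 - 350} = \sqrt{29951}$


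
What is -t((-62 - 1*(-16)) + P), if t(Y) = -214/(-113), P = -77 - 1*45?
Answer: -214/113 ≈ -1.8938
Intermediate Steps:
P = -122 (P = -77 - 45 = -122)
t(Y) = 214/113 (t(Y) = -214*(-1/113) = 214/113)
-t((-62 - 1*(-16)) + P) = -1*214/113 = -214/113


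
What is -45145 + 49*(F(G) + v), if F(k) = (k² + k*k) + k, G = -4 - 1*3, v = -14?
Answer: -41372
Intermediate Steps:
G = -7 (G = -4 - 3 = -7)
F(k) = k + 2*k² (F(k) = (k² + k²) + k = 2*k² + k = k + 2*k²)
-45145 + 49*(F(G) + v) = -45145 + 49*(-7*(1 + 2*(-7)) - 14) = -45145 + 49*(-7*(1 - 14) - 14) = -45145 + 49*(-7*(-13) - 14) = -45145 + 49*(91 - 14) = -45145 + 49*77 = -45145 + 3773 = -41372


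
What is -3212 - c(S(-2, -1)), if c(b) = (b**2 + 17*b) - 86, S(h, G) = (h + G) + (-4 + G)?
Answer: -3054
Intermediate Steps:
S(h, G) = -4 + h + 2*G (S(h, G) = (G + h) + (-4 + G) = -4 + h + 2*G)
c(b) = -86 + b**2 + 17*b
-3212 - c(S(-2, -1)) = -3212 - (-86 + (-4 - 2 + 2*(-1))**2 + 17*(-4 - 2 + 2*(-1))) = -3212 - (-86 + (-4 - 2 - 2)**2 + 17*(-4 - 2 - 2)) = -3212 - (-86 + (-8)**2 + 17*(-8)) = -3212 - (-86 + 64 - 136) = -3212 - 1*(-158) = -3212 + 158 = -3054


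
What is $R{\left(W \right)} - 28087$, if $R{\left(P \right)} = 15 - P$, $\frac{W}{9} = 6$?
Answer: $-28126$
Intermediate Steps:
$W = 54$ ($W = 9 \cdot 6 = 54$)
$R{\left(W \right)} - 28087 = \left(15 - 54\right) - 28087 = -39 - 28087 = -28126$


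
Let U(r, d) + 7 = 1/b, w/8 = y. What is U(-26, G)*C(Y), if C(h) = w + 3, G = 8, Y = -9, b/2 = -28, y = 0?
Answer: -1179/56 ≈ -21.054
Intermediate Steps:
w = 0 (w = 8*0 = 0)
b = -56 (b = 2*(-28) = -56)
U(r, d) = -393/56 (U(r, d) = -7 + 1/(-56) = -7 - 1/56 = -393/56)
C(h) = 3 (C(h) = 0 + 3 = 3)
U(-26, G)*C(Y) = -393/56*3 = -1179/56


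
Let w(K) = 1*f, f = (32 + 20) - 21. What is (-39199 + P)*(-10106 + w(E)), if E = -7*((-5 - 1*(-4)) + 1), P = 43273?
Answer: -41045550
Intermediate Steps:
f = 31 (f = 52 - 21 = 31)
E = 0 (E = -7*((-5 + 4) + 1) = -7*(-1 + 1) = -7*0 = 0)
w(K) = 31 (w(K) = 1*31 = 31)
(-39199 + P)*(-10106 + w(E)) = (-39199 + 43273)*(-10106 + 31) = 4074*(-10075) = -41045550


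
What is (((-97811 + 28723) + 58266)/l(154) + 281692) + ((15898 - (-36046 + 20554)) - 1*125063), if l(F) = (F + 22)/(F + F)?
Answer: 338161/2 ≈ 1.6908e+5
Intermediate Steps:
l(F) = (22 + F)/(2*F) (l(F) = (22 + F)/((2*F)) = (22 + F)*(1/(2*F)) = (22 + F)/(2*F))
(((-97811 + 28723) + 58266)/l(154) + 281692) + ((15898 - (-36046 + 20554)) - 1*125063) = (((-97811 + 28723) + 58266)/(((½)*(22 + 154)/154)) + 281692) + ((15898 - (-36046 + 20554)) - 1*125063) = ((-69088 + 58266)/(((½)*(1/154)*176)) + 281692) + ((15898 - 1*(-15492)) - 125063) = (-10822/4/7 + 281692) + ((15898 + 15492) - 125063) = (-10822*7/4 + 281692) + (31390 - 125063) = (-37877/2 + 281692) - 93673 = 525507/2 - 93673 = 338161/2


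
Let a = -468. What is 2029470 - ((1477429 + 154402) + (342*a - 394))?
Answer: 558089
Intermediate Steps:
2029470 - ((1477429 + 154402) + (342*a - 394)) = 2029470 - ((1477429 + 154402) + (342*(-468) - 394)) = 2029470 - (1631831 + (-160056 - 394)) = 2029470 - (1631831 - 160450) = 2029470 - 1*1471381 = 2029470 - 1471381 = 558089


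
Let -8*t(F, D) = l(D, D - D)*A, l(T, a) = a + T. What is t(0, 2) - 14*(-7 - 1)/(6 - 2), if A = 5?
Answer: 107/4 ≈ 26.750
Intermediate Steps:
l(T, a) = T + a
t(F, D) = -5*D/8 (t(F, D) = -(D + (D - D))*5/8 = -(D + 0)*5/8 = -D*5/8 = -5*D/8)
t(0, 2) - 14*(-7 - 1)/(6 - 2) = -5/8*2 - 14*(-7 - 1)/(6 - 2) = -5/4 - (-112)/4 = -5/4 - 14*(-2) = -5/4 + 28 = 107/4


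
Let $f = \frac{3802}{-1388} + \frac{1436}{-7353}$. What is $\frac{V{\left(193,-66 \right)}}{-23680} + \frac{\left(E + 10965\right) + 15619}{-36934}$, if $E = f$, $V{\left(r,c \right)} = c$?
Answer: $- \frac{399947481917159}{557881670076480} \approx -0.7169$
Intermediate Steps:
$f = - \frac{14974637}{5102982}$ ($f = 3802 \left(- \frac{1}{1388}\right) + 1436 \left(- \frac{1}{7353}\right) = - \frac{1901}{694} - \frac{1436}{7353} = - \frac{14974637}{5102982} \approx -2.9345$)
$E = - \frac{14974637}{5102982} \approx -2.9345$
$\frac{V{\left(193,-66 \right)}}{-23680} + \frac{\left(E + 10965\right) + 15619}{-36934} = - \frac{66}{-23680} + \frac{\left(- \frac{14974637}{5102982} + 10965\right) + 15619}{-36934} = \left(-66\right) \left(- \frac{1}{23680}\right) + \left(\frac{55939222993}{5102982} + 15619\right) \left(- \frac{1}{36934}\right) = \frac{33}{11840} + \frac{135642698851}{5102982} \left(- \frac{1}{36934}\right) = \frac{33}{11840} - \frac{135642698851}{188473537188} = - \frac{399947481917159}{557881670076480}$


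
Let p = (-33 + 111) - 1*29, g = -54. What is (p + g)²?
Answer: 25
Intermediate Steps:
p = 49 (p = 78 - 29 = 49)
(p + g)² = (49 - 54)² = (-5)² = 25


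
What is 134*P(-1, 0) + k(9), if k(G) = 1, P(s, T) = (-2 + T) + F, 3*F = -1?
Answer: -935/3 ≈ -311.67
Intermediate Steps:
F = -⅓ (F = (⅓)*(-1) = -⅓ ≈ -0.33333)
P(s, T) = -7/3 + T (P(s, T) = (-2 + T) - ⅓ = -7/3 + T)
134*P(-1, 0) + k(9) = 134*(-7/3 + 0) + 1 = 134*(-7/3) + 1 = -938/3 + 1 = -935/3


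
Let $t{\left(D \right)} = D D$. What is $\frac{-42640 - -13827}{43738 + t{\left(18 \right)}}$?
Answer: $- \frac{28813}{44062} \approx -0.65392$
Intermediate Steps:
$t{\left(D \right)} = D^{2}$
$\frac{-42640 - -13827}{43738 + t{\left(18 \right)}} = \frac{-42640 - -13827}{43738 + 18^{2}} = \frac{-42640 + 13827}{43738 + 324} = - \frac{28813}{44062}$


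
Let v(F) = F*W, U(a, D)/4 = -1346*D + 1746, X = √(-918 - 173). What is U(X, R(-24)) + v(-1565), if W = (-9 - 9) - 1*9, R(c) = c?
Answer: 178455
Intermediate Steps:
X = I*√1091 (X = √(-1091) = I*√1091 ≈ 33.03*I)
W = -27 (W = -18 - 9 = -27)
U(a, D) = 6984 - 5384*D (U(a, D) = 4*(-1346*D + 1746) = 4*(1746 - 1346*D) = 6984 - 5384*D)
v(F) = -27*F (v(F) = F*(-27) = -27*F)
U(X, R(-24)) + v(-1565) = (6984 - 5384*(-24)) - 27*(-1565) = (6984 + 129216) + 42255 = 136200 + 42255 = 178455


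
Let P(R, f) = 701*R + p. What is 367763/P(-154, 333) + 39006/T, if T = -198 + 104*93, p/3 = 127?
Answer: 118634296/169857767 ≈ 0.69843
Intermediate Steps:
p = 381 (p = 3*127 = 381)
P(R, f) = 381 + 701*R (P(R, f) = 701*R + 381 = 381 + 701*R)
T = 9474 (T = -198 + 9672 = 9474)
367763/P(-154, 333) + 39006/T = 367763/(381 + 701*(-154)) + 39006/9474 = 367763/(381 - 107954) + 39006*(1/9474) = 367763/(-107573) + 6501/1579 = 367763*(-1/107573) + 6501/1579 = -367763/107573 + 6501/1579 = 118634296/169857767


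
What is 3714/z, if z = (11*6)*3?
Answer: 619/33 ≈ 18.758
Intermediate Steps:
z = 198 (z = 66*3 = 198)
3714/z = 3714/198 = 3714*(1/198) = 619/33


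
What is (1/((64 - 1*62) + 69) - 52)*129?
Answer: -476139/71 ≈ -6706.2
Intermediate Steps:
(1/((64 - 1*62) + 69) - 52)*129 = (1/((64 - 62) + 69) - 52)*129 = (1/(2 + 69) - 52)*129 = (1/71 - 52)*129 = -3691/71*129 = -476139/71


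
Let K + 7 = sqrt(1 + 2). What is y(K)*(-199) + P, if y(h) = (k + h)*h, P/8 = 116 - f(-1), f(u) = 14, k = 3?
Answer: -5353 + 2189*sqrt(3) ≈ -1561.5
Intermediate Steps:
K = -7 + sqrt(3) (K = -7 + sqrt(1 + 2) = -7 + sqrt(3) ≈ -5.2680)
P = 816 (P = 8*(116 - 1*14) = 8*(116 - 14) = 8*102 = 816)
y(h) = h*(3 + h) (y(h) = (3 + h)*h = h*(3 + h))
y(K)*(-199) + P = ((-7 + sqrt(3))*(3 + (-7 + sqrt(3))))*(-199) + 816 = ((-7 + sqrt(3))*(-4 + sqrt(3)))*(-199) + 816 = -199*(-7 + sqrt(3))*(-4 + sqrt(3)) + 816 = 816 - 199*(-7 + sqrt(3))*(-4 + sqrt(3))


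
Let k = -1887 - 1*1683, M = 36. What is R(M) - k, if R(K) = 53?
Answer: 3623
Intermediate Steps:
k = -3570 (k = -1887 - 1683 = -3570)
R(M) - k = 53 - 1*(-3570) = 53 + 3570 = 3623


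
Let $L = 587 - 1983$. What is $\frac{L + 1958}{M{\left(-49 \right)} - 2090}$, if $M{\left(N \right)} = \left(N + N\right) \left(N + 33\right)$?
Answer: $- \frac{281}{261} \approx -1.0766$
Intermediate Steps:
$M{\left(N \right)} = 2 N \left(33 + N\right)$
$L = -1396$
$\frac{L + 1958}{M{\left(-49 \right)} - 2090} = \frac{-1396 + 1958}{2 \left(-49\right) \left(33 - 49\right) - 2090} = \frac{562}{2 \left(-49\right) \left(-16\right) - 2090} = \frac{562}{1568 - 2090} = \frac{562}{-522} = 562 \left(- \frac{1}{522}\right) = - \frac{281}{261}$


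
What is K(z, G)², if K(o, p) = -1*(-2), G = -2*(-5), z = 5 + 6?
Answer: 4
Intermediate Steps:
z = 11
G = 10
K(o, p) = 2
K(z, G)² = 2² = 4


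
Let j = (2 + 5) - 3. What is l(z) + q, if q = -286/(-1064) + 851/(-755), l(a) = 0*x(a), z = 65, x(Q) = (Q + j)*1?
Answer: -344767/401660 ≈ -0.85836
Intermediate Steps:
j = 4 (j = 7 - 3 = 4)
x(Q) = 4 + Q (x(Q) = (Q + 4)*1 = (4 + Q)*1 = 4 + Q)
l(a) = 0 (l(a) = 0*(4 + a) = 0)
q = -344767/401660 (q = -286*(-1/1064) + 851*(-1/755) = 143/532 - 851/755 = -344767/401660 ≈ -0.85836)
l(z) + q = 0 - 344767/401660 = -344767/401660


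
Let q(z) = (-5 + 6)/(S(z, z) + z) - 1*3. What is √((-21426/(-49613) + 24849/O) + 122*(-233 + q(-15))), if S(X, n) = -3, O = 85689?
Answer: I*√57831144604794617781658/1417096119 ≈ 169.7*I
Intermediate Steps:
q(z) = -3 + 1/(-3 + z) (q(z) = (-5 + 6)/(-3 + z) - 1*3 = 1/(-3 + z) - 3 = -3 + 1/(-3 + z))
√((-21426/(-49613) + 24849/O) + 122*(-233 + q(-15))) = √((-21426/(-49613) + 24849/85689) + 122*(-233 + (10 - 3*(-15))/(-3 - 15))) = √((-21426*(-1/49613) + 24849*(1/85689)) + 122*(-233 + (10 + 45)/(-18))) = √((21426/49613 + 2761/9521) + 122*(-233 - 1/18*55)) = √(340978439/472365373 + 122*(-233 - 55/18)) = √(340978439/472365373 + 122*(-4249/18)) = √(340978439/472365373 - 259189/9) = √(-122428839856546/4251288357) = I*√57831144604794617781658/1417096119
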